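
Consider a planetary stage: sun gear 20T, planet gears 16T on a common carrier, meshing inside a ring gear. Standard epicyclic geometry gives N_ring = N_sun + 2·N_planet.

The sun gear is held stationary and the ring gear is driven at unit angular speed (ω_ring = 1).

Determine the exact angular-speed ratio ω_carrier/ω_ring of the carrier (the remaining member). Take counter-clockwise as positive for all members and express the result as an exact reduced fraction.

13/18

N_ring = 20 + 2·16 = 52
20(ω_s−ω_c) = −52(ω_r−ω_c),  ω_s=0, ω_r=1
20(0−ω_c) = −52(1−ω_c)  ⇒  72ω_c = 52  ⇒  ω_c = 13/18
ω_c/ω_r = 13/18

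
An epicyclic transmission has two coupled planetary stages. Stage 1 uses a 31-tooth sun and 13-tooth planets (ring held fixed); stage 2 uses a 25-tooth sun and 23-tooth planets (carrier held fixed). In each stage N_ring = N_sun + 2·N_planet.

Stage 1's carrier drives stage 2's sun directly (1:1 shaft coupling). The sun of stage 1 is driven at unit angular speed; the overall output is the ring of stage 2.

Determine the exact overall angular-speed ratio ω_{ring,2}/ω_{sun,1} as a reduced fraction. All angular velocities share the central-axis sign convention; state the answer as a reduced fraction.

Stage 1: N_ring = 31 + 2·13 = 57
Stage 1: 31(ω_s−ω_c) = −57(ω_r−ω_c),  ω_r=0, ω_s=1
Stage 1: 31(1−ω_c) = −57(0−ω_c)  ⇒  88ω_c = 31  ⇒  ω_c = 31/88
  ⇒ ω_c¹/ω_s¹ = 31/88
Stage 2: N_ring = 25 + 2·23 = 71
Stage 2: 25(ω_s−ω_c) = −71(ω_r−ω_c),  ω_c=0, ω_s=1
Stage 2: ω_r = 0 − (25/71)(1−0) = -25/71
  ⇒ ω_r²/ω_s² = -25/71
Coupling ω_s² = ω_c¹ ⇒ overall = 31/88 × -25/71 = -775/6248

-775/6248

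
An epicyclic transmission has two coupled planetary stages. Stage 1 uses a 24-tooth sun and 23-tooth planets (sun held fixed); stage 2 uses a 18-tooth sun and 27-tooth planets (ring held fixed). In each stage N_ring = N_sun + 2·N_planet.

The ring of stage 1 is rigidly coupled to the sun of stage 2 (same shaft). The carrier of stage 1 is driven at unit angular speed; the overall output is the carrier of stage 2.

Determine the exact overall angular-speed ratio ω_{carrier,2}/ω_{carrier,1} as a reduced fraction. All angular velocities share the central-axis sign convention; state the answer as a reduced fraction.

Stage 1: N_ring = 24 + 2·23 = 70
Stage 1: 24(ω_s−ω_c) = −70(ω_r−ω_c),  ω_s=0, ω_c=1
Stage 1: ω_r = 1 − (24/70)(0−1) = 47/35
  ⇒ ω_r¹/ω_c¹ = 47/35
Stage 2: N_ring = 18 + 2·27 = 72
Stage 2: 18(ω_s−ω_c) = −72(ω_r−ω_c),  ω_r=0, ω_s=1
Stage 2: 18(1−ω_c) = −72(0−ω_c)  ⇒  90ω_c = 18  ⇒  ω_c = 1/5
  ⇒ ω_c²/ω_s² = 1/5
Coupling ω_s² = ω_r¹ ⇒ overall = 47/35 × 1/5 = 47/175

47/175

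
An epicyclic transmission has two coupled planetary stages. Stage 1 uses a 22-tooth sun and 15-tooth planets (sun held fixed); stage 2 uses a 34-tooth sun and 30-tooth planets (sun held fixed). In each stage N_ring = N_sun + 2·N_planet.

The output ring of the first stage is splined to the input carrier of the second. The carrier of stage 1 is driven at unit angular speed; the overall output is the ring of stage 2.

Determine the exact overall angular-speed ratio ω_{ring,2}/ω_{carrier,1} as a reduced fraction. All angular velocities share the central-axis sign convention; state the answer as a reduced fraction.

1184/611

Stage 1: N_ring = 22 + 2·15 = 52
Stage 1: 22(ω_s−ω_c) = −52(ω_r−ω_c),  ω_s=0, ω_c=1
Stage 1: ω_r = 1 − (22/52)(0−1) = 37/26
  ⇒ ω_r¹/ω_c¹ = 37/26
Stage 2: N_ring = 34 + 2·30 = 94
Stage 2: 34(ω_s−ω_c) = −94(ω_r−ω_c),  ω_s=0, ω_c=1
Stage 2: ω_r = 1 − (34/94)(0−1) = 64/47
  ⇒ ω_r²/ω_c² = 64/47
Coupling ω_c² = ω_r¹ ⇒ overall = 37/26 × 64/47 = 1184/611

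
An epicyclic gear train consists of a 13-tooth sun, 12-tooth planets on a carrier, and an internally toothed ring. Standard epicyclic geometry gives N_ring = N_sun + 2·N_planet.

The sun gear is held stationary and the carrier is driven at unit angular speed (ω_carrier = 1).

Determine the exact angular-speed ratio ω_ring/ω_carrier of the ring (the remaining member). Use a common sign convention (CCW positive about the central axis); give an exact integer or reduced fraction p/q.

N_ring = 13 + 2·12 = 37
13(ω_s−ω_c) = −37(ω_r−ω_c),  ω_s=0, ω_c=1
ω_r = 1 − (13/37)(0−1) = 50/37
ω_r/ω_c = 50/37

50/37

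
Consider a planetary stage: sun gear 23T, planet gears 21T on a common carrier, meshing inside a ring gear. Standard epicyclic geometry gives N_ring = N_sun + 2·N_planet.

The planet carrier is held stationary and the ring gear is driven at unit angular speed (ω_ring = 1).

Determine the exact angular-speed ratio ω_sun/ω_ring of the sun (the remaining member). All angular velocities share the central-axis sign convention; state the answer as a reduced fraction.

N_ring = 23 + 2·21 = 65
23(ω_s−ω_c) = −65(ω_r−ω_c),  ω_c=0, ω_r=1
ω_s = 0 − (65/23)(1−0) = -65/23
ω_s/ω_r = -65/23

-65/23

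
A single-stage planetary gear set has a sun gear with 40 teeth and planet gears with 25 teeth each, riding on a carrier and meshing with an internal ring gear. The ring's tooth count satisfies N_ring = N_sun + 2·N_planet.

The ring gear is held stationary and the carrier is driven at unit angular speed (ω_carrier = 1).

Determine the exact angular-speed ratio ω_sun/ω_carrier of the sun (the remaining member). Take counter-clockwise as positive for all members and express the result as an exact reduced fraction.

13/4

N_ring = 40 + 2·25 = 90
40(ω_s−ω_c) = −90(ω_r−ω_c),  ω_r=0, ω_c=1
ω_s = 1 − (90/40)(0−1) = 13/4
ω_s/ω_c = 13/4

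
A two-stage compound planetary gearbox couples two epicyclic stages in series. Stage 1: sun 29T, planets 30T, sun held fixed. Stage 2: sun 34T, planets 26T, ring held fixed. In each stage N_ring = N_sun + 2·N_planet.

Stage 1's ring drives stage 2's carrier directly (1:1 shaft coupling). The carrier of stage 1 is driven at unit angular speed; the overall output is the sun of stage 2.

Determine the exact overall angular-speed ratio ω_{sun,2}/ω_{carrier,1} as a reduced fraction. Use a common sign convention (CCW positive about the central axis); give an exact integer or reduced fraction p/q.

Stage 1: N_ring = 29 + 2·30 = 89
Stage 1: 29(ω_s−ω_c) = −89(ω_r−ω_c),  ω_s=0, ω_c=1
Stage 1: ω_r = 1 − (29/89)(0−1) = 118/89
  ⇒ ω_r¹/ω_c¹ = 118/89
Stage 2: N_ring = 34 + 2·26 = 86
Stage 2: 34(ω_s−ω_c) = −86(ω_r−ω_c),  ω_r=0, ω_c=1
Stage 2: ω_s = 1 − (86/34)(0−1) = 60/17
  ⇒ ω_s²/ω_c² = 60/17
Coupling ω_c² = ω_r¹ ⇒ overall = 118/89 × 60/17 = 7080/1513

7080/1513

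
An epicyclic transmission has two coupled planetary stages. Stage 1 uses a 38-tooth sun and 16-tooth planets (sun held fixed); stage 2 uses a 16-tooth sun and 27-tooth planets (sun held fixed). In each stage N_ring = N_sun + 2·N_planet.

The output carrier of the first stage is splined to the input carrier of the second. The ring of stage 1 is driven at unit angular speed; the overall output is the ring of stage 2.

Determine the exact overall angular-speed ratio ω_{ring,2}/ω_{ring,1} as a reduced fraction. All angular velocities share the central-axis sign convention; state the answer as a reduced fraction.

43/54

Stage 1: N_ring = 38 + 2·16 = 70
Stage 1: 38(ω_s−ω_c) = −70(ω_r−ω_c),  ω_s=0, ω_r=1
Stage 1: 38(0−ω_c) = −70(1−ω_c)  ⇒  108ω_c = 70  ⇒  ω_c = 35/54
  ⇒ ω_c¹/ω_r¹ = 35/54
Stage 2: N_ring = 16 + 2·27 = 70
Stage 2: 16(ω_s−ω_c) = −70(ω_r−ω_c),  ω_s=0, ω_c=1
Stage 2: ω_r = 1 − (16/70)(0−1) = 43/35
  ⇒ ω_r²/ω_c² = 43/35
Coupling ω_c² = ω_c¹ ⇒ overall = 35/54 × 43/35 = 43/54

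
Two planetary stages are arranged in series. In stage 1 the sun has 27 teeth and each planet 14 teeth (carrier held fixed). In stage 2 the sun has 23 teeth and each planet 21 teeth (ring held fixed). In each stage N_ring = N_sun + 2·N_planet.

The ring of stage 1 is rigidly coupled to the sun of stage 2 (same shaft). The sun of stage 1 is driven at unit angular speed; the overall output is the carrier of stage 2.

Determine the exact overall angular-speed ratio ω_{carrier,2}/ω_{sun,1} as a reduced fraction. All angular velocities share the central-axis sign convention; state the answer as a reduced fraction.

Stage 1: N_ring = 27 + 2·14 = 55
Stage 1: 27(ω_s−ω_c) = −55(ω_r−ω_c),  ω_c=0, ω_s=1
Stage 1: ω_r = 0 − (27/55)(1−0) = -27/55
  ⇒ ω_r¹/ω_s¹ = -27/55
Stage 2: N_ring = 23 + 2·21 = 65
Stage 2: 23(ω_s−ω_c) = −65(ω_r−ω_c),  ω_r=0, ω_s=1
Stage 2: 23(1−ω_c) = −65(0−ω_c)  ⇒  88ω_c = 23  ⇒  ω_c = 23/88
  ⇒ ω_c²/ω_s² = 23/88
Coupling ω_s² = ω_r¹ ⇒ overall = -27/55 × 23/88 = -621/4840

-621/4840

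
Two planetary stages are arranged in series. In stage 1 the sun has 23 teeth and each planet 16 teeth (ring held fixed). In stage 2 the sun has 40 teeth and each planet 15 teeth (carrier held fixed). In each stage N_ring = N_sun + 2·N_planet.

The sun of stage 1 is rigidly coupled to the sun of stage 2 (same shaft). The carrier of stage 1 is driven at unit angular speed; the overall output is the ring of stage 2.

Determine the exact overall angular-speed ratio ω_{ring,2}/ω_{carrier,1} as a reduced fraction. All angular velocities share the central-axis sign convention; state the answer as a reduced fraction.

Stage 1: N_ring = 23 + 2·16 = 55
Stage 1: 23(ω_s−ω_c) = −55(ω_r−ω_c),  ω_r=0, ω_c=1
Stage 1: ω_s = 1 − (55/23)(0−1) = 78/23
  ⇒ ω_s¹/ω_c¹ = 78/23
Stage 2: N_ring = 40 + 2·15 = 70
Stage 2: 40(ω_s−ω_c) = −70(ω_r−ω_c),  ω_c=0, ω_s=1
Stage 2: ω_r = 0 − (40/70)(1−0) = -4/7
  ⇒ ω_r²/ω_s² = -4/7
Coupling ω_s² = ω_s¹ ⇒ overall = 78/23 × -4/7 = -312/161

-312/161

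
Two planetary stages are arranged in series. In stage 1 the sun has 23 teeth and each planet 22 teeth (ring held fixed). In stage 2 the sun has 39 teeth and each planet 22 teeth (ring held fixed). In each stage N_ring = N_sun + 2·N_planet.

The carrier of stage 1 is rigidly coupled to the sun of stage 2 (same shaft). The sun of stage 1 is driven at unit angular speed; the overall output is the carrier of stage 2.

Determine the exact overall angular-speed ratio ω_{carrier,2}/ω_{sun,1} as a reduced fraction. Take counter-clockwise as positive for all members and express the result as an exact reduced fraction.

299/3660

Stage 1: N_ring = 23 + 2·22 = 67
Stage 1: 23(ω_s−ω_c) = −67(ω_r−ω_c),  ω_r=0, ω_s=1
Stage 1: 23(1−ω_c) = −67(0−ω_c)  ⇒  90ω_c = 23  ⇒  ω_c = 23/90
  ⇒ ω_c¹/ω_s¹ = 23/90
Stage 2: N_ring = 39 + 2·22 = 83
Stage 2: 39(ω_s−ω_c) = −83(ω_r−ω_c),  ω_r=0, ω_s=1
Stage 2: 39(1−ω_c) = −83(0−ω_c)  ⇒  122ω_c = 39  ⇒  ω_c = 39/122
  ⇒ ω_c²/ω_s² = 39/122
Coupling ω_s² = ω_c¹ ⇒ overall = 23/90 × 39/122 = 299/3660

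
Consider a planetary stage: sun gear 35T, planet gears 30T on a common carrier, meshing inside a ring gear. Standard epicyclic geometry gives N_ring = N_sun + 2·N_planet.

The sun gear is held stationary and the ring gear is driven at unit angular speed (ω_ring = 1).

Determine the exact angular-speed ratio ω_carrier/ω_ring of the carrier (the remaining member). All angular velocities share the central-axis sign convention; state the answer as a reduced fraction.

19/26

N_ring = 35 + 2·30 = 95
35(ω_s−ω_c) = −95(ω_r−ω_c),  ω_s=0, ω_r=1
35(0−ω_c) = −95(1−ω_c)  ⇒  130ω_c = 95  ⇒  ω_c = 19/26
ω_c/ω_r = 19/26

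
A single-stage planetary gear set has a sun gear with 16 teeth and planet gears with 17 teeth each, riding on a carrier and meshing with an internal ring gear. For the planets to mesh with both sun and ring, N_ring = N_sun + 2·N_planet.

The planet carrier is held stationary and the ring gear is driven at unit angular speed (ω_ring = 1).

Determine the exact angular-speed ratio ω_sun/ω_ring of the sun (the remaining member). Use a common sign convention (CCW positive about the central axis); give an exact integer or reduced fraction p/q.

N_ring = 16 + 2·17 = 50
16(ω_s−ω_c) = −50(ω_r−ω_c),  ω_c=0, ω_r=1
ω_s = 0 − (50/16)(1−0) = -25/8
ω_s/ω_r = -25/8

-25/8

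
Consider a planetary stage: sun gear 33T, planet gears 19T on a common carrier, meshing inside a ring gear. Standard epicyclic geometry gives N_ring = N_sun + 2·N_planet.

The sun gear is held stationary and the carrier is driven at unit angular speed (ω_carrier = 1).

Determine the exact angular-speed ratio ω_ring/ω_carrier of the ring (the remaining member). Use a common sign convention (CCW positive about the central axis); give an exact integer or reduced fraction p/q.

N_ring = 33 + 2·19 = 71
33(ω_s−ω_c) = −71(ω_r−ω_c),  ω_s=0, ω_c=1
ω_r = 1 − (33/71)(0−1) = 104/71
ω_r/ω_c = 104/71

104/71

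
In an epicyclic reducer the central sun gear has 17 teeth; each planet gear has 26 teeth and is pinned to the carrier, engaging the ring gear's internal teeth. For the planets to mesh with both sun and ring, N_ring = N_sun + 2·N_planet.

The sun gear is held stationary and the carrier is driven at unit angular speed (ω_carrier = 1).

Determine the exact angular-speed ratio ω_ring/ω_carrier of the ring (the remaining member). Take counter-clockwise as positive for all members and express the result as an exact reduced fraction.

86/69

N_ring = 17 + 2·26 = 69
17(ω_s−ω_c) = −69(ω_r−ω_c),  ω_s=0, ω_c=1
ω_r = 1 − (17/69)(0−1) = 86/69
ω_r/ω_c = 86/69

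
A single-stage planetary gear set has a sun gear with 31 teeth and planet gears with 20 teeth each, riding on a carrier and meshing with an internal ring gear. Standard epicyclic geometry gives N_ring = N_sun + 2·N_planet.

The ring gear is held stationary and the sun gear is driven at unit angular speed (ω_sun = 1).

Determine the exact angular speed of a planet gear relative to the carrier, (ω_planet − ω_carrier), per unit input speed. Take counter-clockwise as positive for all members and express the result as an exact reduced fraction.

-2201/2040

N_ring = 31 + 2·20 = 71
31(ω_s−ω_c) = −71(ω_r−ω_c),  ω_r=0, ω_s=1
31(1−ω_c) = −71(0−ω_c)  ⇒  102ω_c = 31  ⇒  ω_c = 31/102
sun–planet: 31·(1−31/102) = −20·(ω_p−ω_c)  ⇒  ω_p−ω_c = −(31/20)·(71/102) = -2201/2040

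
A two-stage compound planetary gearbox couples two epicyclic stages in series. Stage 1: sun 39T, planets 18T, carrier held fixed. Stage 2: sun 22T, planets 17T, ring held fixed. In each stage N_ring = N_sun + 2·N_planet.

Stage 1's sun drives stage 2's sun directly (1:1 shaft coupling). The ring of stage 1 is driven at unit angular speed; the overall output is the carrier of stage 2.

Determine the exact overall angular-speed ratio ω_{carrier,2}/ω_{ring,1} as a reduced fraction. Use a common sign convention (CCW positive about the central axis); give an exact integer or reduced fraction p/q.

-275/507

Stage 1: N_ring = 39 + 2·18 = 75
Stage 1: 39(ω_s−ω_c) = −75(ω_r−ω_c),  ω_c=0, ω_r=1
Stage 1: ω_s = 0 − (75/39)(1−0) = -25/13
  ⇒ ω_s¹/ω_r¹ = -25/13
Stage 2: N_ring = 22 + 2·17 = 56
Stage 2: 22(ω_s−ω_c) = −56(ω_r−ω_c),  ω_r=0, ω_s=1
Stage 2: 22(1−ω_c) = −56(0−ω_c)  ⇒  78ω_c = 22  ⇒  ω_c = 11/39
  ⇒ ω_c²/ω_s² = 11/39
Coupling ω_s² = ω_s¹ ⇒ overall = -25/13 × 11/39 = -275/507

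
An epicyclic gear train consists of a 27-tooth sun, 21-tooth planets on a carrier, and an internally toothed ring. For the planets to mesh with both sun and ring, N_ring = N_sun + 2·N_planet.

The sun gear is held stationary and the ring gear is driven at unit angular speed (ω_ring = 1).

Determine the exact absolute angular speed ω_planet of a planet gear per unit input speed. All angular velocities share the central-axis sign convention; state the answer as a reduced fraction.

23/14

N_ring = 27 + 2·21 = 69
27(ω_s−ω_c) = −69(ω_r−ω_c),  ω_s=0, ω_r=1
27(0−ω_c) = −69(1−ω_c)  ⇒  96ω_c = 69  ⇒  ω_c = 23/32
sun–planet: 27·(0−23/32) = −21·(ω_p−ω_c)  ⇒  ω_p−ω_c = −(27/21)·(-23/32) = 207/224
ω_p = 23/32 + 207/224 = 23/14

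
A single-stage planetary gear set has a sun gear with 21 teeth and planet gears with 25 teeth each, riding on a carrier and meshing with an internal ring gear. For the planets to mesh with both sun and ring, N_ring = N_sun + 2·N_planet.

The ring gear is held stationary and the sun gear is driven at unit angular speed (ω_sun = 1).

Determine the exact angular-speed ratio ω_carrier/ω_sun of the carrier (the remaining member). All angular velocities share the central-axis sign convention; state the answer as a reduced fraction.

N_ring = 21 + 2·25 = 71
21(ω_s−ω_c) = −71(ω_r−ω_c),  ω_r=0, ω_s=1
21(1−ω_c) = −71(0−ω_c)  ⇒  92ω_c = 21  ⇒  ω_c = 21/92
ω_c/ω_s = 21/92

21/92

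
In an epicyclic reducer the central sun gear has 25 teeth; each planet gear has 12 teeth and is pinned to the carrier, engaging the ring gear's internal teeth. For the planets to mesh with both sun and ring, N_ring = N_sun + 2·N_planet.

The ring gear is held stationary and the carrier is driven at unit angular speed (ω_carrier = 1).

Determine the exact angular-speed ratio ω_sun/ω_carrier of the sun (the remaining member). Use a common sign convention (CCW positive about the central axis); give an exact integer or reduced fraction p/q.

74/25

N_ring = 25 + 2·12 = 49
25(ω_s−ω_c) = −49(ω_r−ω_c),  ω_r=0, ω_c=1
ω_s = 1 − (49/25)(0−1) = 74/25
ω_s/ω_c = 74/25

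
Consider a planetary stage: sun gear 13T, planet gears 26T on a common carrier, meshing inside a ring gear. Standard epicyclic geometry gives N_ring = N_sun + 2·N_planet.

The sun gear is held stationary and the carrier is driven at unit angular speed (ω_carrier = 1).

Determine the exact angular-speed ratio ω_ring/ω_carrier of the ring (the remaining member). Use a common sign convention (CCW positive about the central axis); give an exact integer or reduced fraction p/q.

N_ring = 13 + 2·26 = 65
13(ω_s−ω_c) = −65(ω_r−ω_c),  ω_s=0, ω_c=1
ω_r = 1 − (13/65)(0−1) = 6/5
ω_r/ω_c = 6/5

6/5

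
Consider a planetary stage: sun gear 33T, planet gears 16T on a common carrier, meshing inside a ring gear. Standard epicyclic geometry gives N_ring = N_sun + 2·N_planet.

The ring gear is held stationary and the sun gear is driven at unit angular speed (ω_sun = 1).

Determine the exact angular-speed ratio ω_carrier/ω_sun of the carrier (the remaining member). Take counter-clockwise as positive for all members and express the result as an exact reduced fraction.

N_ring = 33 + 2·16 = 65
33(ω_s−ω_c) = −65(ω_r−ω_c),  ω_r=0, ω_s=1
33(1−ω_c) = −65(0−ω_c)  ⇒  98ω_c = 33  ⇒  ω_c = 33/98
ω_c/ω_s = 33/98

33/98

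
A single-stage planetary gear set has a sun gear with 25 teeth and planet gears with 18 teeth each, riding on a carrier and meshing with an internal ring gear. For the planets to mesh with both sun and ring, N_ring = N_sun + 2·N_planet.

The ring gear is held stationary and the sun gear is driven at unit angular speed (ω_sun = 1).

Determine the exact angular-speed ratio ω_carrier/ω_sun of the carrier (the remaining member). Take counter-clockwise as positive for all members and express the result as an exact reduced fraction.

N_ring = 25 + 2·18 = 61
25(ω_s−ω_c) = −61(ω_r−ω_c),  ω_r=0, ω_s=1
25(1−ω_c) = −61(0−ω_c)  ⇒  86ω_c = 25  ⇒  ω_c = 25/86
ω_c/ω_s = 25/86

25/86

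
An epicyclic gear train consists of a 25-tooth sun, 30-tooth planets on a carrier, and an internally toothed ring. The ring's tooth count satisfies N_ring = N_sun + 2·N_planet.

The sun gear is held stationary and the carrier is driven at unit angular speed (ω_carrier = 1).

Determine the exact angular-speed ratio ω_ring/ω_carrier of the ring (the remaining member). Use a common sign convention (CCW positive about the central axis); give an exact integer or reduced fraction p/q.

N_ring = 25 + 2·30 = 85
25(ω_s−ω_c) = −85(ω_r−ω_c),  ω_s=0, ω_c=1
ω_r = 1 − (25/85)(0−1) = 22/17
ω_r/ω_c = 22/17

22/17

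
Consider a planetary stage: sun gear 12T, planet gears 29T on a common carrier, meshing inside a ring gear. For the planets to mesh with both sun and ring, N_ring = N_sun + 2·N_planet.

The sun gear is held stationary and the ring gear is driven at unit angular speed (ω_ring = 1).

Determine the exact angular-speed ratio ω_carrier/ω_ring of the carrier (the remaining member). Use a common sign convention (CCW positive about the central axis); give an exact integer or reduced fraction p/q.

N_ring = 12 + 2·29 = 70
12(ω_s−ω_c) = −70(ω_r−ω_c),  ω_s=0, ω_r=1
12(0−ω_c) = −70(1−ω_c)  ⇒  82ω_c = 70  ⇒  ω_c = 35/41
ω_c/ω_r = 35/41

35/41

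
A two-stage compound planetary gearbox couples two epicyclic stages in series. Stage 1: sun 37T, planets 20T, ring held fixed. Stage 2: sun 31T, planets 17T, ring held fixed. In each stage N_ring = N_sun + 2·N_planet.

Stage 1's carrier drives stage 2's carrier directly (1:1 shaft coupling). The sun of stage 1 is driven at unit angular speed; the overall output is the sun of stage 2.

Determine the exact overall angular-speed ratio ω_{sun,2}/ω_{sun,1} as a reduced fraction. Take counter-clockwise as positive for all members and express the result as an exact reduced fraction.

592/589

Stage 1: N_ring = 37 + 2·20 = 77
Stage 1: 37(ω_s−ω_c) = −77(ω_r−ω_c),  ω_r=0, ω_s=1
Stage 1: 37(1−ω_c) = −77(0−ω_c)  ⇒  114ω_c = 37  ⇒  ω_c = 37/114
  ⇒ ω_c¹/ω_s¹ = 37/114
Stage 2: N_ring = 31 + 2·17 = 65
Stage 2: 31(ω_s−ω_c) = −65(ω_r−ω_c),  ω_r=0, ω_c=1
Stage 2: ω_s = 1 − (65/31)(0−1) = 96/31
  ⇒ ω_s²/ω_c² = 96/31
Coupling ω_c² = ω_c¹ ⇒ overall = 37/114 × 96/31 = 592/589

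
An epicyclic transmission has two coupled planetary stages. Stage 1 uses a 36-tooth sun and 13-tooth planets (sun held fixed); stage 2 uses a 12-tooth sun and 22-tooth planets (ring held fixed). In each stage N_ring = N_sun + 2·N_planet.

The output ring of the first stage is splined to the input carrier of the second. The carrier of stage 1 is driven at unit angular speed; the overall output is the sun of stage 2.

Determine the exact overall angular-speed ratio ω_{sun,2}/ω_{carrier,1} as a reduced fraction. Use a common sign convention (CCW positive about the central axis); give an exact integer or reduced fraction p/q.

Stage 1: N_ring = 36 + 2·13 = 62
Stage 1: 36(ω_s−ω_c) = −62(ω_r−ω_c),  ω_s=0, ω_c=1
Stage 1: ω_r = 1 − (36/62)(0−1) = 49/31
  ⇒ ω_r¹/ω_c¹ = 49/31
Stage 2: N_ring = 12 + 2·22 = 56
Stage 2: 12(ω_s−ω_c) = −56(ω_r−ω_c),  ω_r=0, ω_c=1
Stage 2: ω_s = 1 − (56/12)(0−1) = 17/3
  ⇒ ω_s²/ω_c² = 17/3
Coupling ω_c² = ω_r¹ ⇒ overall = 49/31 × 17/3 = 833/93

833/93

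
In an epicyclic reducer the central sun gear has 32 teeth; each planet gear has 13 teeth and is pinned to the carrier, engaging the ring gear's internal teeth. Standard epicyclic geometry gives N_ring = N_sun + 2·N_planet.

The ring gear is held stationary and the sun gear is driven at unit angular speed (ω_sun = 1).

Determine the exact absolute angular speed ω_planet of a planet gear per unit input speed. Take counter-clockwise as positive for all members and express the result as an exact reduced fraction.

N_ring = 32 + 2·13 = 58
32(ω_s−ω_c) = −58(ω_r−ω_c),  ω_r=0, ω_s=1
32(1−ω_c) = −58(0−ω_c)  ⇒  90ω_c = 32  ⇒  ω_c = 16/45
sun–planet: 32·(1−16/45) = −13·(ω_p−ω_c)  ⇒  ω_p−ω_c = −(32/13)·(29/45) = -928/585
ω_p = 16/45 − 928/585 = -16/13

-16/13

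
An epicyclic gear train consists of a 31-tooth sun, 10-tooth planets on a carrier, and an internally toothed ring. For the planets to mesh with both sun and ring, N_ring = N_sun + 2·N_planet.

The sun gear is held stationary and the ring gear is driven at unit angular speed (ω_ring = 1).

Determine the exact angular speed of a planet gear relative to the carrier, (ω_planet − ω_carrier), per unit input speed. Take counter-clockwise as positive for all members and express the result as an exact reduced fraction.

N_ring = 31 + 2·10 = 51
31(ω_s−ω_c) = −51(ω_r−ω_c),  ω_s=0, ω_r=1
31(0−ω_c) = −51(1−ω_c)  ⇒  82ω_c = 51  ⇒  ω_c = 51/82
sun–planet: 31·(0−51/82) = −10·(ω_p−ω_c)  ⇒  ω_p−ω_c = −(31/10)·(-51/82) = 1581/820

1581/820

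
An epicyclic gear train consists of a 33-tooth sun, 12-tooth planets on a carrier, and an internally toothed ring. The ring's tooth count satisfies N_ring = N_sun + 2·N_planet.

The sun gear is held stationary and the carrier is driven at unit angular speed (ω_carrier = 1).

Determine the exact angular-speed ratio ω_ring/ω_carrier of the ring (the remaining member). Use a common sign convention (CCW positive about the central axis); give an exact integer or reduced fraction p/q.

30/19

N_ring = 33 + 2·12 = 57
33(ω_s−ω_c) = −57(ω_r−ω_c),  ω_s=0, ω_c=1
ω_r = 1 − (33/57)(0−1) = 30/19
ω_r/ω_c = 30/19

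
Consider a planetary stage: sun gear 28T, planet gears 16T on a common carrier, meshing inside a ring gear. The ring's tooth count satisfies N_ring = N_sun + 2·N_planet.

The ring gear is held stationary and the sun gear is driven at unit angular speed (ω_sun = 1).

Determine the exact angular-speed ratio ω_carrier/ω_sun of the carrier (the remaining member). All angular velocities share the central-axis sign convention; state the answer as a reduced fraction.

N_ring = 28 + 2·16 = 60
28(ω_s−ω_c) = −60(ω_r−ω_c),  ω_r=0, ω_s=1
28(1−ω_c) = −60(0−ω_c)  ⇒  88ω_c = 28  ⇒  ω_c = 7/22
ω_c/ω_s = 7/22

7/22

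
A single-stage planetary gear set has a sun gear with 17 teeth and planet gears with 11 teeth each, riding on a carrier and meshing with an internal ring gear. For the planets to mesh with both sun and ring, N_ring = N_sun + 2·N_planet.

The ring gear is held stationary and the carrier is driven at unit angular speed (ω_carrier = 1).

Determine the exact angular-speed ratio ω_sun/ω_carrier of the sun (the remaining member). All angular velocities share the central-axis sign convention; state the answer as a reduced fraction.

56/17

N_ring = 17 + 2·11 = 39
17(ω_s−ω_c) = −39(ω_r−ω_c),  ω_r=0, ω_c=1
ω_s = 1 − (39/17)(0−1) = 56/17
ω_s/ω_c = 56/17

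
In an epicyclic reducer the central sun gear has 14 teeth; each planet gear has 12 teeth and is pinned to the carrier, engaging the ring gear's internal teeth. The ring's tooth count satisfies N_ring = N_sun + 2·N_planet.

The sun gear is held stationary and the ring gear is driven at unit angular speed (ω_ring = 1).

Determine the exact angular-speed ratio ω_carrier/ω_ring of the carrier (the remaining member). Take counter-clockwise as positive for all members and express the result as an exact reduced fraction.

N_ring = 14 + 2·12 = 38
14(ω_s−ω_c) = −38(ω_r−ω_c),  ω_s=0, ω_r=1
14(0−ω_c) = −38(1−ω_c)  ⇒  52ω_c = 38  ⇒  ω_c = 19/26
ω_c/ω_r = 19/26

19/26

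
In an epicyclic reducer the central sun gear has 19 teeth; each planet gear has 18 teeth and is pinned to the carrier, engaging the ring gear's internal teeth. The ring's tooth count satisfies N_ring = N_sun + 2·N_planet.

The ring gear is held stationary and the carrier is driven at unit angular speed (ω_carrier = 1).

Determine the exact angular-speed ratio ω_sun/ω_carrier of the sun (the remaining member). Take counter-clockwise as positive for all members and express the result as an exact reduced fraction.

74/19

N_ring = 19 + 2·18 = 55
19(ω_s−ω_c) = −55(ω_r−ω_c),  ω_r=0, ω_c=1
ω_s = 1 − (55/19)(0−1) = 74/19
ω_s/ω_c = 74/19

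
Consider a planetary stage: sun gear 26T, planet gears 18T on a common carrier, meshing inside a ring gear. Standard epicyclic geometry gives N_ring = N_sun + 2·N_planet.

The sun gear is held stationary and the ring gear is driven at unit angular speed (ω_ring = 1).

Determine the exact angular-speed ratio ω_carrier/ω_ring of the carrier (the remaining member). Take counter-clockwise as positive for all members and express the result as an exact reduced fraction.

31/44

N_ring = 26 + 2·18 = 62
26(ω_s−ω_c) = −62(ω_r−ω_c),  ω_s=0, ω_r=1
26(0−ω_c) = −62(1−ω_c)  ⇒  88ω_c = 62  ⇒  ω_c = 31/44
ω_c/ω_r = 31/44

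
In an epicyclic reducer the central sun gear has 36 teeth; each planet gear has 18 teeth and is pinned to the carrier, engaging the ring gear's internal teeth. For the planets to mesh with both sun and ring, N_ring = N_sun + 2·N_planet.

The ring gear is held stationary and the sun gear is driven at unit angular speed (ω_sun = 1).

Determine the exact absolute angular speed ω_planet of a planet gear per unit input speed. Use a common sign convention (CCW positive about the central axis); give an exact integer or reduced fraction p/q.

-1

N_ring = 36 + 2·18 = 72
36(ω_s−ω_c) = −72(ω_r−ω_c),  ω_r=0, ω_s=1
36(1−ω_c) = −72(0−ω_c)  ⇒  108ω_c = 36  ⇒  ω_c = 1/3
sun–planet: 36·(1−1/3) = −18·(ω_p−ω_c)  ⇒  ω_p−ω_c = −(36/18)·(2/3) = -4/3
ω_p = 1/3 − 4/3 = -1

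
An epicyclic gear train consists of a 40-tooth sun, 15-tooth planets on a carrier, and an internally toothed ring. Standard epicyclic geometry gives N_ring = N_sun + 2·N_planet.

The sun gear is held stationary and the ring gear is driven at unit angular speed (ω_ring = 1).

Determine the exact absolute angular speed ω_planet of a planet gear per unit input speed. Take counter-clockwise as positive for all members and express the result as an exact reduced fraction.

7/3

N_ring = 40 + 2·15 = 70
40(ω_s−ω_c) = −70(ω_r−ω_c),  ω_s=0, ω_r=1
40(0−ω_c) = −70(1−ω_c)  ⇒  110ω_c = 70  ⇒  ω_c = 7/11
sun–planet: 40·(0−7/11) = −15·(ω_p−ω_c)  ⇒  ω_p−ω_c = −(40/15)·(-7/11) = 56/33
ω_p = 7/11 + 56/33 = 7/3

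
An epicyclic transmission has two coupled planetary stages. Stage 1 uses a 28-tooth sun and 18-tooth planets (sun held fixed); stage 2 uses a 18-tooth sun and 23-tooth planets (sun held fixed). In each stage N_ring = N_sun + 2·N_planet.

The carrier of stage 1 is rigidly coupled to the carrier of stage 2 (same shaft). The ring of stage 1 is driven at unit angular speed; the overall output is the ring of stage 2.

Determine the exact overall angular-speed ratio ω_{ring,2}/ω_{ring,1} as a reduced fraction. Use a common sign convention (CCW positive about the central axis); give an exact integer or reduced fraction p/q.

41/46

Stage 1: N_ring = 28 + 2·18 = 64
Stage 1: 28(ω_s−ω_c) = −64(ω_r−ω_c),  ω_s=0, ω_r=1
Stage 1: 28(0−ω_c) = −64(1−ω_c)  ⇒  92ω_c = 64  ⇒  ω_c = 16/23
  ⇒ ω_c¹/ω_r¹ = 16/23
Stage 2: N_ring = 18 + 2·23 = 64
Stage 2: 18(ω_s−ω_c) = −64(ω_r−ω_c),  ω_s=0, ω_c=1
Stage 2: ω_r = 1 − (18/64)(0−1) = 41/32
  ⇒ ω_r²/ω_c² = 41/32
Coupling ω_c² = ω_c¹ ⇒ overall = 16/23 × 41/32 = 41/46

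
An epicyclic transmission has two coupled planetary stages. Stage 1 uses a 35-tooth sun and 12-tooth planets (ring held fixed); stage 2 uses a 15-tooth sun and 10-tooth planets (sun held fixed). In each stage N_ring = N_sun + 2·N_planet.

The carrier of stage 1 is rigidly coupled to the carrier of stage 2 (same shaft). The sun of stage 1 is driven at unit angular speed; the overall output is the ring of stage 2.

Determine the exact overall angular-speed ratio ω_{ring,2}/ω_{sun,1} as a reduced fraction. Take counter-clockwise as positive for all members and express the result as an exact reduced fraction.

Stage 1: N_ring = 35 + 2·12 = 59
Stage 1: 35(ω_s−ω_c) = −59(ω_r−ω_c),  ω_r=0, ω_s=1
Stage 1: 35(1−ω_c) = −59(0−ω_c)  ⇒  94ω_c = 35  ⇒  ω_c = 35/94
  ⇒ ω_c¹/ω_s¹ = 35/94
Stage 2: N_ring = 15 + 2·10 = 35
Stage 2: 15(ω_s−ω_c) = −35(ω_r−ω_c),  ω_s=0, ω_c=1
Stage 2: ω_r = 1 − (15/35)(0−1) = 10/7
  ⇒ ω_r²/ω_c² = 10/7
Coupling ω_c² = ω_c¹ ⇒ overall = 35/94 × 10/7 = 25/47

25/47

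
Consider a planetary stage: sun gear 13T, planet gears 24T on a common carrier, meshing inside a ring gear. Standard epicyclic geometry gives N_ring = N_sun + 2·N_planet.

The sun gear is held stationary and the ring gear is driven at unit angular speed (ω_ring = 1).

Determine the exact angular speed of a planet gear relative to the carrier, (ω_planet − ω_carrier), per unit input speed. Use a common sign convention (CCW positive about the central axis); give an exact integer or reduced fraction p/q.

N_ring = 13 + 2·24 = 61
13(ω_s−ω_c) = −61(ω_r−ω_c),  ω_s=0, ω_r=1
13(0−ω_c) = −61(1−ω_c)  ⇒  74ω_c = 61  ⇒  ω_c = 61/74
sun–planet: 13·(0−61/74) = −24·(ω_p−ω_c)  ⇒  ω_p−ω_c = −(13/24)·(-61/74) = 793/1776

793/1776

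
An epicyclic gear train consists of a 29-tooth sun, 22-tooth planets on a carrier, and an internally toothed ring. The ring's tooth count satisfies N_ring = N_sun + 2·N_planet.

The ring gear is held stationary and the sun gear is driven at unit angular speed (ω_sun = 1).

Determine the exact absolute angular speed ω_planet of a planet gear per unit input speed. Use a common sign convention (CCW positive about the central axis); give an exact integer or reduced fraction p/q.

N_ring = 29 + 2·22 = 73
29(ω_s−ω_c) = −73(ω_r−ω_c),  ω_r=0, ω_s=1
29(1−ω_c) = −73(0−ω_c)  ⇒  102ω_c = 29  ⇒  ω_c = 29/102
sun–planet: 29·(1−29/102) = −22·(ω_p−ω_c)  ⇒  ω_p−ω_c = −(29/22)·(73/102) = -2117/2244
ω_p = 29/102 − 2117/2244 = -29/44

-29/44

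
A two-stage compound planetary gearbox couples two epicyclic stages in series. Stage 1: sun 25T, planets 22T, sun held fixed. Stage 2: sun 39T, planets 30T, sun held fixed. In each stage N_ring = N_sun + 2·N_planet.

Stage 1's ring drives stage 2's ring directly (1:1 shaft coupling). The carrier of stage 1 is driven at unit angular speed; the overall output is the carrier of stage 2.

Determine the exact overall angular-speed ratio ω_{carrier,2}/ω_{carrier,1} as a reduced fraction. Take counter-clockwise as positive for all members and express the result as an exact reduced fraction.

Stage 1: N_ring = 25 + 2·22 = 69
Stage 1: 25(ω_s−ω_c) = −69(ω_r−ω_c),  ω_s=0, ω_c=1
Stage 1: ω_r = 1 − (25/69)(0−1) = 94/69
  ⇒ ω_r¹/ω_c¹ = 94/69
Stage 2: N_ring = 39 + 2·30 = 99
Stage 2: 39(ω_s−ω_c) = −99(ω_r−ω_c),  ω_s=0, ω_r=1
Stage 2: 39(0−ω_c) = −99(1−ω_c)  ⇒  138ω_c = 99  ⇒  ω_c = 33/46
  ⇒ ω_c²/ω_r² = 33/46
Coupling ω_r² = ω_r¹ ⇒ overall = 94/69 × 33/46 = 517/529

517/529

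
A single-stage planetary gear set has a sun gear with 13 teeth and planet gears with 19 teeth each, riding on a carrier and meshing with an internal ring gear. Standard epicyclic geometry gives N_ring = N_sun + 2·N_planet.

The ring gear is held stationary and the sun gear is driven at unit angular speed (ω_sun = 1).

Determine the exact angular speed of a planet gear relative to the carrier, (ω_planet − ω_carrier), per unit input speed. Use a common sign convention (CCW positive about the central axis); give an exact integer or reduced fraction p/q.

-663/1216

N_ring = 13 + 2·19 = 51
13(ω_s−ω_c) = −51(ω_r−ω_c),  ω_r=0, ω_s=1
13(1−ω_c) = −51(0−ω_c)  ⇒  64ω_c = 13  ⇒  ω_c = 13/64
sun–planet: 13·(1−13/64) = −19·(ω_p−ω_c)  ⇒  ω_p−ω_c = −(13/19)·(51/64) = -663/1216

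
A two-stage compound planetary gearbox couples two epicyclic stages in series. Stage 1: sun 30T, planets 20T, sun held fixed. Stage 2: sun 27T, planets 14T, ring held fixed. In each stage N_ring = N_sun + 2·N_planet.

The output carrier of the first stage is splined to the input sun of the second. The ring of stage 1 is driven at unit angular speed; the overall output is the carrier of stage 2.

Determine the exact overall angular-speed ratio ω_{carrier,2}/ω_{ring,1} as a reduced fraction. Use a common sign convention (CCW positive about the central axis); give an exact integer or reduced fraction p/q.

189/820

Stage 1: N_ring = 30 + 2·20 = 70
Stage 1: 30(ω_s−ω_c) = −70(ω_r−ω_c),  ω_s=0, ω_r=1
Stage 1: 30(0−ω_c) = −70(1−ω_c)  ⇒  100ω_c = 70  ⇒  ω_c = 7/10
  ⇒ ω_c¹/ω_r¹ = 7/10
Stage 2: N_ring = 27 + 2·14 = 55
Stage 2: 27(ω_s−ω_c) = −55(ω_r−ω_c),  ω_r=0, ω_s=1
Stage 2: 27(1−ω_c) = −55(0−ω_c)  ⇒  82ω_c = 27  ⇒  ω_c = 27/82
  ⇒ ω_c²/ω_s² = 27/82
Coupling ω_s² = ω_c¹ ⇒ overall = 7/10 × 27/82 = 189/820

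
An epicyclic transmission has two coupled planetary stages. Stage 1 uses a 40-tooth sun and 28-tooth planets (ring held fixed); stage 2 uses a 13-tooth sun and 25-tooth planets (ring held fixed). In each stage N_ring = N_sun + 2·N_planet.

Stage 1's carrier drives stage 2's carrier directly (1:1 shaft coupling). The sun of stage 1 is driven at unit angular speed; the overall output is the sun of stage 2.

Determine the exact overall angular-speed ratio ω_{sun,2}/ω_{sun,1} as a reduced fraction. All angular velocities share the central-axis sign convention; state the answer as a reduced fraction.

Stage 1: N_ring = 40 + 2·28 = 96
Stage 1: 40(ω_s−ω_c) = −96(ω_r−ω_c),  ω_r=0, ω_s=1
Stage 1: 40(1−ω_c) = −96(0−ω_c)  ⇒  136ω_c = 40  ⇒  ω_c = 5/17
  ⇒ ω_c¹/ω_s¹ = 5/17
Stage 2: N_ring = 13 + 2·25 = 63
Stage 2: 13(ω_s−ω_c) = −63(ω_r−ω_c),  ω_r=0, ω_c=1
Stage 2: ω_s = 1 − (63/13)(0−1) = 76/13
  ⇒ ω_s²/ω_c² = 76/13
Coupling ω_c² = ω_c¹ ⇒ overall = 5/17 × 76/13 = 380/221

380/221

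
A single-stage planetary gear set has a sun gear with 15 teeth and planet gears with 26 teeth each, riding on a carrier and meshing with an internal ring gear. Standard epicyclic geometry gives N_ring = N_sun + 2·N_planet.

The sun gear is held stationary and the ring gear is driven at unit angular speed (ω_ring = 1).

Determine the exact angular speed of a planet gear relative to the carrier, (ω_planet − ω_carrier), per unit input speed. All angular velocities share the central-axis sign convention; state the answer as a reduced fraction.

1005/2132

N_ring = 15 + 2·26 = 67
15(ω_s−ω_c) = −67(ω_r−ω_c),  ω_s=0, ω_r=1
15(0−ω_c) = −67(1−ω_c)  ⇒  82ω_c = 67  ⇒  ω_c = 67/82
sun–planet: 15·(0−67/82) = −26·(ω_p−ω_c)  ⇒  ω_p−ω_c = −(15/26)·(-67/82) = 1005/2132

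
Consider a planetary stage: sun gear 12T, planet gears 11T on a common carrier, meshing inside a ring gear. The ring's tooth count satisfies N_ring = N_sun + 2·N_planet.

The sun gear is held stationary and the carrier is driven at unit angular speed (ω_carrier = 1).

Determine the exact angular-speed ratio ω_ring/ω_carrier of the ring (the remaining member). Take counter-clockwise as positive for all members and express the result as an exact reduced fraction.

23/17

N_ring = 12 + 2·11 = 34
12(ω_s−ω_c) = −34(ω_r−ω_c),  ω_s=0, ω_c=1
ω_r = 1 − (12/34)(0−1) = 23/17
ω_r/ω_c = 23/17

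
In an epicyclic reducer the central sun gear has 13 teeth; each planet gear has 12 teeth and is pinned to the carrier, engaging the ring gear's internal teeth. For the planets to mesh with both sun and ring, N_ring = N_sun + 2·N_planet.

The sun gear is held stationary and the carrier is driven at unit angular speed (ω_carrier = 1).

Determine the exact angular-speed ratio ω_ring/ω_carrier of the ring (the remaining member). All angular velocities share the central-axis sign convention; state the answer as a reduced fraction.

N_ring = 13 + 2·12 = 37
13(ω_s−ω_c) = −37(ω_r−ω_c),  ω_s=0, ω_c=1
ω_r = 1 − (13/37)(0−1) = 50/37
ω_r/ω_c = 50/37

50/37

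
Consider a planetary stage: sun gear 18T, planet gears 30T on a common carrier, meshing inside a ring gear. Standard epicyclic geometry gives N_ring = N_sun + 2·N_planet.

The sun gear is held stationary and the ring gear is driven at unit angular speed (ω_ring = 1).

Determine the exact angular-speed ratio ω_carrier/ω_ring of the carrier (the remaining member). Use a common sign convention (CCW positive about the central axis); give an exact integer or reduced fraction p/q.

N_ring = 18 + 2·30 = 78
18(ω_s−ω_c) = −78(ω_r−ω_c),  ω_s=0, ω_r=1
18(0−ω_c) = −78(1−ω_c)  ⇒  96ω_c = 78  ⇒  ω_c = 13/16
ω_c/ω_r = 13/16

13/16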